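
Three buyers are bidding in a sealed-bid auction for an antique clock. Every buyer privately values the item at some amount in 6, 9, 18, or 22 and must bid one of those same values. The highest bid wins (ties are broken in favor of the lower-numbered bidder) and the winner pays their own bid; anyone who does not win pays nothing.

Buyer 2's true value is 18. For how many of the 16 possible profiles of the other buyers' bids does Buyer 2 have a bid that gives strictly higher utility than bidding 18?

2

Others bid (6, 6): truth gives 0; bid 9 gives 9 > 0. Violating.
Others bid (6, 9): truth gives 0; bid 9 gives 9 > 0. Violating.
Others bid (6, 18): truth gives 0; no alternative beats it.
Others bid (6, 22): truth gives 0; no alternative beats it.
(Checking all 16 profiles: 2 have a profitable deviation, 14 do not.)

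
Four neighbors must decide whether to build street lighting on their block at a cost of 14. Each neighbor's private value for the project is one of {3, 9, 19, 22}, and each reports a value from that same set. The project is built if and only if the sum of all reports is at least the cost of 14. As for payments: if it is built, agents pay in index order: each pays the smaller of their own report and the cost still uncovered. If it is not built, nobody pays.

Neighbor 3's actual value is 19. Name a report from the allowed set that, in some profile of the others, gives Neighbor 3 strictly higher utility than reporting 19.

Suppose Neighbor 1 reports 3, Neighbor 2 reports 3 and Neighbor 4 reports 9.
Report 19: project built, pays 8, utility 19 - 8 = 11.
Report 3: project built, pays 3, utility 19 - 3 = 16.
So reporting 3 beats truth here (16 > 11).

3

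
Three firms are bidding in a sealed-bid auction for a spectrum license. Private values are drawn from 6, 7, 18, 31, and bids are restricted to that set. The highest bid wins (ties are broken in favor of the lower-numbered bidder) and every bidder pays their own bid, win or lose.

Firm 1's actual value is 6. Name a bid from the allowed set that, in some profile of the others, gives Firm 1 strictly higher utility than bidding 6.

Suppose Firm 2 bids 6 and Firm 3 bids 7.
Bid 6: loses but pays 6, utility -6.
Bid 7: wins, pays 7, utility 6 - 7 = -1.
So bidding 7 beats truth here (-1 > -6).

7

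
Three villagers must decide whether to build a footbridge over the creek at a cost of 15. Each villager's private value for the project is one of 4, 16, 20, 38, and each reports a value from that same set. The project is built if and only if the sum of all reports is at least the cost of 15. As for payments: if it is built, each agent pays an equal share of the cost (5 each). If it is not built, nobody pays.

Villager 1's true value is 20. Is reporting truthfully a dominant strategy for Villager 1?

Yes

Check each profile of the others' reports and compare truth against every alternative report.
Others report (4, 4): truth gives 15, best alternative gives 15.
Others report (4, 16): truth gives 15, best alternative gives 15.
Others report (4, 20): truth gives 15, best alternative gives 15.
Others report (4, 38): truth gives 15, best alternative gives 15.
Others report (16, 4): truth gives 15, best alternative gives 15.
Others report (16, 16): truth gives 15, best alternative gives 15.
(Remaining 10 profiles checked similarly; truth is weakly best in each.)
In every case the truthful report is at least as good as any alternative, so it is a dominant strategy.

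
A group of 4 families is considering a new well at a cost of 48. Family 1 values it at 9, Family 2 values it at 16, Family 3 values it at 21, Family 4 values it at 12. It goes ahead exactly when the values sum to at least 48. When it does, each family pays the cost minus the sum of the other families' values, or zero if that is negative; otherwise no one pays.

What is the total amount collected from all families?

Total value 58 ≥ cost 48, so it is built.
Family 1: others sum to 49; max(0, 48 - 49) = 0.
Family 2: others sum to 42; max(0, 48 - 42) = 6.
Family 3: others sum to 37; max(0, 48 - 37) = 11.
Family 4: others sum to 46; max(0, 48 - 46) = 2.
Total collected = 0 + 6 + 11 + 2 = 19.

19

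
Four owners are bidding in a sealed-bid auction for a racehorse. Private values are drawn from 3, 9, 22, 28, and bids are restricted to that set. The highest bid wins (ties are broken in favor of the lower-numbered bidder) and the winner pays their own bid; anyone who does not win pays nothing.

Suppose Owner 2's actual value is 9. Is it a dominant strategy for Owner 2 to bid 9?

Yes

Check each profile of the others' bids and compare truth against every alternative bid.
Others bid (3, 3, 3): truth gives 0, best alternative gives 0.
Others bid (3, 3, 9): truth gives 0, best alternative gives 0.
Others bid (3, 3, 22): truth gives 0, best alternative gives 0.
Others bid (3, 3, 28): truth gives 0, best alternative gives 0.
Others bid (3, 9, 3): truth gives 0, best alternative gives 0.
Others bid (3, 9, 9): truth gives 0, best alternative gives 0.
(Remaining 58 profiles checked similarly; truth is weakly best in each.)
In every case the truthful bid is at least as good as any alternative, so it is a dominant strategy.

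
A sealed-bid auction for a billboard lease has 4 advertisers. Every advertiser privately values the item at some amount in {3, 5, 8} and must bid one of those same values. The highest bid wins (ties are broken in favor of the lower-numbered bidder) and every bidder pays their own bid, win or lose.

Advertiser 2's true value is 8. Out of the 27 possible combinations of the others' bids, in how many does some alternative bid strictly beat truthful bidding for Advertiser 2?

Others bid (3, 3, 3): truth gives 0; bid 5 gives 3 > 0. Violating.
Others bid (3, 3, 5): truth gives 0; bid 5 gives 3 > 0. Violating.
Others bid (3, 5, 3): truth gives 0; bid 5 gives 3 > 0. Violating.
Others bid (3, 5, 5): truth gives 0; bid 5 gives 3 > 0. Violating.
Others bid (3, 3, 8): truth gives 0; no alternative beats it.
Others bid (3, 5, 8): truth gives 0; no alternative beats it.
(Checking all 27 profiles: 13 have a profitable deviation, 14 do not.)

13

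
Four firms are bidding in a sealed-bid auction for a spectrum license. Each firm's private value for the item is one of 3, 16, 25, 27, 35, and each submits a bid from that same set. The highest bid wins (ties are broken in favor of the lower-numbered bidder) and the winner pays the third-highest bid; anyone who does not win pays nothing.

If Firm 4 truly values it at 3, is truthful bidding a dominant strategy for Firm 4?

Check each profile of the others' bids and compare truth against every alternative bid.
Others bid (3, 3, 3): truth gives 0, best alternative gives 0.
Others bid (3, 3, 16): truth gives 0, best alternative gives 0.
Others bid (3, 3, 25): truth gives 0, best alternative gives 0.
Others bid (3, 3, 27): truth gives 0, best alternative gives 0.
Others bid (3, 3, 35): truth gives 0, best alternative gives 0.
Others bid (3, 16, 3): truth gives 0, best alternative gives 0.
(Remaining 119 profiles checked similarly; truth is weakly best in each.)
In every case the truthful bid is at least as good as any alternative, so it is a dominant strategy.

Yes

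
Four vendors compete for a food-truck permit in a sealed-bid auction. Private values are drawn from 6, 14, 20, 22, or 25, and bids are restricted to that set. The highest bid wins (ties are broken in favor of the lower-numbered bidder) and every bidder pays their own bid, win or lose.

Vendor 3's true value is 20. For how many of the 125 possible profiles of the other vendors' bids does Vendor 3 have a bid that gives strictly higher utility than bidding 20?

115

Others bid (6, 6, 6): truth gives 0; bid 14 gives 6 > 0. Violating.
Others bid (6, 6, 14): truth gives 0; bid 14 gives 6 > 0. Violating.
Others bid (6, 6, 22): truth gives -20; bid 22 gives -2 > -20. Violating.
Others bid (6, 6, 25): truth gives -20; bid 25 gives -5 > -20. Violating.
Others bid (6, 6, 20): truth gives 0; no alternative beats it.
Others bid (6, 14, 6): truth gives 0; no alternative beats it.
(Checking all 125 profiles: 115 have a profitable deviation, 10 do not.)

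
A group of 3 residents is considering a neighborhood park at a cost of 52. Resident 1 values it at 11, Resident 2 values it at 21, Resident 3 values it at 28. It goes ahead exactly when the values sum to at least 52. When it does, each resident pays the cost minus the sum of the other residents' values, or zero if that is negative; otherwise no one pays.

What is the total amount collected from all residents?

36

Total value 60 ≥ cost 52, so it is built.
Resident 1: others sum to 49; max(0, 52 - 49) = 3.
Resident 2: others sum to 39; max(0, 52 - 39) = 13.
Resident 3: others sum to 32; max(0, 52 - 32) = 20.
Total collected = 3 + 13 + 20 = 36.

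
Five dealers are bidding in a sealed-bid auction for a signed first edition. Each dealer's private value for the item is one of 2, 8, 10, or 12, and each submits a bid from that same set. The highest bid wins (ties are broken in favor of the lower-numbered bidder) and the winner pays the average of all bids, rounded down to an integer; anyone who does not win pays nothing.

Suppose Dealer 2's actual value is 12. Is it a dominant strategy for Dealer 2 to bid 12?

No

Consider the case where Dealer 1 bids 2, Dealer 3 bids 2, Dealer 4 bids 2 and Dealer 5 bids 2.
Truthful bid 12: wins, pays 4, utility 12 - 4 = 8.
Bid 8 instead: wins, pays 3, utility 12 - 3 = 9.
Since 9 > 8, bidding 8 is strictly better here, so truthful bidding is not dominant.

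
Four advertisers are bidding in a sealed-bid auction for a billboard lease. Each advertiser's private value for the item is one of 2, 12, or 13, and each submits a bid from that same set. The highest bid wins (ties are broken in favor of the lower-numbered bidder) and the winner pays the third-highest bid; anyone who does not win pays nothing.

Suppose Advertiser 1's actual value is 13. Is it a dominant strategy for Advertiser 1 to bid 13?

Yes

Check each profile of the others' bids and compare truth against every alternative bid.
Others bid (2, 2, 13): truth gives 11, best alternative gives 0.
Others bid (2, 13, 2): truth gives 11, best alternative gives 0.
Others bid (13, 2, 2): truth gives 11, best alternative gives 0.
Others bid (2, 12, 13): truth gives 1, best alternative gives 0.
Others bid (2, 13, 12): truth gives 1, best alternative gives 0.
Others bid (12, 2, 13): truth gives 1, best alternative gives 0.
(Remaining 21 profiles checked similarly; truth is weakly best in each.)
In every case the truthful bid is at least as good as any alternative, so it is a dominant strategy.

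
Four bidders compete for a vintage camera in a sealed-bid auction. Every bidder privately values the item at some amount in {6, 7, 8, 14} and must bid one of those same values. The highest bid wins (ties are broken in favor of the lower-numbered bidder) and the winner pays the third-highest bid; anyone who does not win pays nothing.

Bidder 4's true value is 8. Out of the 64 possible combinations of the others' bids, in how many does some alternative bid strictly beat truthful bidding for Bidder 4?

12

Others bid (6, 6, 8): truth gives 0; bid 14 gives 2 > 0. Violating.
Others bid (6, 7, 8): truth gives 0; bid 14 gives 1 > 0. Violating.
Others bid (6, 8, 6): truth gives 0; bid 14 gives 2 > 0. Violating.
Others bid (6, 8, 7): truth gives 0; bid 14 gives 1 > 0. Violating.
Others bid (6, 6, 6): truth gives 2; no alternative beats it.
Others bid (6, 6, 7): truth gives 2; no alternative beats it.
(Checking all 64 profiles: 12 have a profitable deviation, 52 do not.)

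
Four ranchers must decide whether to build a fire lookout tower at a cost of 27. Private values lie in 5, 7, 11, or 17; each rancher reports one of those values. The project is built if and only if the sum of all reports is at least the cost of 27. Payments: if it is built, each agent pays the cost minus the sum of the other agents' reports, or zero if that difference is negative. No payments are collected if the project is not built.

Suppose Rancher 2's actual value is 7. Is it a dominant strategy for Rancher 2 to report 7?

Yes

Check each profile of the others' reports and compare truth against every alternative report.
Others report (5, 5, 17): truth gives 7, best alternative gives 7.
Others report (5, 7, 17): truth gives 7, best alternative gives 7.
Others report (5, 11, 11): truth gives 7, best alternative gives 7.
Others report (5, 11, 17): truth gives 7, best alternative gives 7.
Others report (5, 17, 5): truth gives 7, best alternative gives 7.
Others report (5, 17, 7): truth gives 7, best alternative gives 7.
(Remaining 58 profiles checked similarly; truth is weakly best in each.)
In every case the truthful report is at least as good as any alternative, so it is a dominant strategy.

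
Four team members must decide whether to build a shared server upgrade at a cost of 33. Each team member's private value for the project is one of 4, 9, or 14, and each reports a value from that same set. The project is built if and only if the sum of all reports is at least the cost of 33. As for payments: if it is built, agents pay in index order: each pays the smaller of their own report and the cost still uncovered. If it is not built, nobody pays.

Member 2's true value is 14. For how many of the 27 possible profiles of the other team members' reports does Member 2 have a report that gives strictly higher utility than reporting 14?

Others report (4, 9, 14): truth gives 0; report 9 gives 5 > 0. Violating.
Others report (4, 14, 9): truth gives 0; report 9 gives 5 > 0. Violating.
Others report (4, 14, 14): truth gives 0; report 4 gives 10 > 0. Violating.
Others report (9, 4, 14): truth gives 0; report 9 gives 5 > 0. Violating.
Others report (4, 4, 4): truth gives 0; no alternative beats it.
Others report (4, 4, 9): truth gives 0; no alternative beats it.
(Checking all 27 profiles: 17 have a profitable deviation, 10 do not.)

17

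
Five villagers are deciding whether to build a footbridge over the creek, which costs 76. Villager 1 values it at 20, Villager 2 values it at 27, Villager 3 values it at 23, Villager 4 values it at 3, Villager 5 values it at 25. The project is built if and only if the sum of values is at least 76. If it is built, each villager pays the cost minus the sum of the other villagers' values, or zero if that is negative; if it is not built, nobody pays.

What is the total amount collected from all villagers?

9

Total value 98 ≥ cost 76, so it is built.
Villager 1: others sum to 78; max(0, 76 - 78) = 0.
Villager 2: others sum to 71; max(0, 76 - 71) = 5.
Villager 3: others sum to 75; max(0, 76 - 75) = 1.
Villager 4: others sum to 95; max(0, 76 - 95) = 0.
Villager 5: others sum to 73; max(0, 76 - 73) = 3.
Total collected = 0 + 5 + 1 + 0 + 3 = 9.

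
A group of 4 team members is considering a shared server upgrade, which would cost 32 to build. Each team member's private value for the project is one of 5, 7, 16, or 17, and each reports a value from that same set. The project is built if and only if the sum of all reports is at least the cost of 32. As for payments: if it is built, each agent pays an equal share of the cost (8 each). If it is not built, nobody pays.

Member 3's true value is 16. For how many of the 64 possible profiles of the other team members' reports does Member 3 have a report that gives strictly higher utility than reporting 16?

Others report (5, 5, 5): truth gives 0; report 17 gives 8 > 0. Violating.
Others report (5, 5, 7): truth gives 8; no alternative beats it.
Others report (5, 5, 16): truth gives 8; no alternative beats it.
(Checking all 64 profiles: 1 has a profitable deviation, 63 do not.)

1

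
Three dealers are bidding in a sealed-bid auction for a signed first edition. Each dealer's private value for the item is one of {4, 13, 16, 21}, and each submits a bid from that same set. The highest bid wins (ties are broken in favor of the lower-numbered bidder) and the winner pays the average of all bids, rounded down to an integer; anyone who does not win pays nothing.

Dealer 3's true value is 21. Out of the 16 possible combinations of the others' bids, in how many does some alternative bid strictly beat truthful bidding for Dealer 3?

Others bid (4, 4): truth gives 12; bid 13 gives 14 > 12. Violating.
Others bid (4, 13): truth gives 9; bid 16 gives 10 > 9. Violating.
Others bid (13, 4): truth gives 9; bid 16 gives 10 > 9. Violating.
Others bid (13, 13): truth gives 6; bid 16 gives 7 > 6. Violating.
Others bid (4, 16): truth gives 8; no alternative beats it.
Others bid (4, 21): truth gives 0; no alternative beats it.
(Checking all 16 profiles: 4 have a profitable deviation, 12 do not.)

4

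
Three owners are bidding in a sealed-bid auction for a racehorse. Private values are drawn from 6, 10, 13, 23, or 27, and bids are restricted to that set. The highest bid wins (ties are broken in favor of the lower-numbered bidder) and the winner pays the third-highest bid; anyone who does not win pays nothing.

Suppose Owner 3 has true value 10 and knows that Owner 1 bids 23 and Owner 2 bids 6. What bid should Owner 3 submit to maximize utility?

27

Bid 6: loses, pays 0, utility 0.
Bid 10: loses, pays 0, utility 0.
Bid 13: loses, pays 0, utility 0.
Bid 23: loses, pays 0, utility 0.
Bid 27: wins, pays 6, utility 10 - 6 = 4.
The best choice is 27 with utility 4.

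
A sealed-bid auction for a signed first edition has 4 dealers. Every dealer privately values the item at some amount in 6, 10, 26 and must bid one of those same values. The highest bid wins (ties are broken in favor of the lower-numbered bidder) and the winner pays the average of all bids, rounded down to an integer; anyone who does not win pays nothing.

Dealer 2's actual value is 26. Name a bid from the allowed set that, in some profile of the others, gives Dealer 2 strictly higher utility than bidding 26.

Suppose Dealer 1 bids 6, Dealer 3 bids 6 and Dealer 4 bids 6.
Bid 26: wins, pays 11, utility 26 - 11 = 15.
Bid 10: wins, pays 7, utility 26 - 7 = 19.
So bidding 10 beats truth here (19 > 15).

10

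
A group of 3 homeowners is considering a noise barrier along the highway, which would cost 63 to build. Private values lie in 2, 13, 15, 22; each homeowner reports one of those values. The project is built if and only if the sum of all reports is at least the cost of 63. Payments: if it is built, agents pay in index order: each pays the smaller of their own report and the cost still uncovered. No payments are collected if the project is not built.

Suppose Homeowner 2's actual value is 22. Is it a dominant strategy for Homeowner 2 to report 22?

Check each profile of the others' reports and compare truth against every alternative report.
Others report (2, 2): truth gives 0, best alternative gives 0.
Others report (2, 13): truth gives 0, best alternative gives 0.
Others report (2, 15): truth gives 0, best alternative gives 0.
Others report (2, 22): truth gives 0, best alternative gives 0.
Others report (13, 2): truth gives 0, best alternative gives 0.
Others report (13, 13): truth gives 0, best alternative gives 0.
(Remaining 10 profiles checked similarly; truth is weakly best in each.)
In every case the truthful report is at least as good as any alternative, so it is a dominant strategy.

Yes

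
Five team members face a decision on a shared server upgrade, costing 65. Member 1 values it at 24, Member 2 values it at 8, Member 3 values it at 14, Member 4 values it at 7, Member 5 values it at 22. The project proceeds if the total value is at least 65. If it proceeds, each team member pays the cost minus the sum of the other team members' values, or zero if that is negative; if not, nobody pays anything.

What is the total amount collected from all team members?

30

Total value 75 ≥ cost 65, so it is built.
Member 1: others sum to 51; max(0, 65 - 51) = 14.
Member 2: others sum to 67; max(0, 65 - 67) = 0.
Member 3: others sum to 61; max(0, 65 - 61) = 4.
Member 4: others sum to 68; max(0, 65 - 68) = 0.
Member 5: others sum to 53; max(0, 65 - 53) = 12.
Total collected = 14 + 0 + 4 + 0 + 12 = 30.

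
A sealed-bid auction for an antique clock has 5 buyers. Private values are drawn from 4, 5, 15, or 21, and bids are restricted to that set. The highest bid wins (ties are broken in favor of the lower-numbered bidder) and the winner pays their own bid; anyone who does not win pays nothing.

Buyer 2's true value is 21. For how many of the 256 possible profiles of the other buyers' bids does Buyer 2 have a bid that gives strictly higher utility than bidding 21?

Others bid (4, 4, 4, 4): truth gives 0; bid 5 gives 16 > 0. Violating.
Others bid (4, 4, 4, 5): truth gives 0; bid 5 gives 16 > 0. Violating.
Others bid (4, 4, 4, 15): truth gives 0; bid 15 gives 6 > 0. Violating.
Others bid (4, 4, 5, 4): truth gives 0; bid 5 gives 16 > 0. Violating.
Others bid (4, 4, 4, 21): truth gives 0; no alternative beats it.
Others bid (4, 4, 5, 21): truth gives 0; no alternative beats it.
(Checking all 256 profiles: 54 have a profitable deviation, 202 do not.)

54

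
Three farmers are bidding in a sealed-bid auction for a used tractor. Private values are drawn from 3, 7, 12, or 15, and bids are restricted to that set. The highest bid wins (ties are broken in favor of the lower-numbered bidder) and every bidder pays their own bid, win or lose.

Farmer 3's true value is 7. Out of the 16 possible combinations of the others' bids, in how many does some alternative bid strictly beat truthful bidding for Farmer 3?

15

Others bid (3, 7): truth gives -7; bid 3 gives -3 > -7. Violating.
Others bid (3, 12): truth gives -7; bid 3 gives -3 > -7. Violating.
Others bid (3, 15): truth gives -7; bid 3 gives -3 > -7. Violating.
Others bid (7, 3): truth gives -7; bid 3 gives -3 > -7. Violating.
Others bid (3, 3): truth gives 0; no alternative beats it.
(Checking all 16 profiles: 15 have a profitable deviation, 1 does not.)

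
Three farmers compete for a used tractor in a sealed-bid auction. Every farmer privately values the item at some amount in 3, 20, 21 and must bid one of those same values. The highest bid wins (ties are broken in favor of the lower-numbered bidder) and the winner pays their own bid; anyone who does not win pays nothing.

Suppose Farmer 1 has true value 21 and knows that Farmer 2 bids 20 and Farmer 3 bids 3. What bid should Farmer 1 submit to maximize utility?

20

Bid 3: loses, pays 0, utility 0.
Bid 20: wins, pays 20, utility 21 - 20 = 1.
Bid 21: wins, pays 21, utility 21 - 21 = 0.
The best choice is 20 with utility 1.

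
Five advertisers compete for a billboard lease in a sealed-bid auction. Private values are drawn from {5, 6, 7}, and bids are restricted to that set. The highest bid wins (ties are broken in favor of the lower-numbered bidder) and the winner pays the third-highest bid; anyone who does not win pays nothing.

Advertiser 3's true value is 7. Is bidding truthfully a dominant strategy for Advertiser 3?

Check each profile of the others' bids and compare truth against every alternative bid.
Others bid (5, 5, 5, 7): truth gives 2, best alternative gives 0.
Others bid (5, 5, 7, 5): truth gives 2, best alternative gives 0.
Others bid (5, 6, 5, 5): truth gives 2, best alternative gives 0.
Others bid (6, 5, 5, 5): truth gives 2, best alternative gives 0.
Others bid (5, 5, 6, 7): truth gives 1, best alternative gives 0.
Others bid (5, 5, 7, 6): truth gives 1, best alternative gives 0.
(Remaining 75 profiles checked similarly; truth is weakly best in each.)
In every case the truthful bid is at least as good as any alternative, so it is a dominant strategy.

Yes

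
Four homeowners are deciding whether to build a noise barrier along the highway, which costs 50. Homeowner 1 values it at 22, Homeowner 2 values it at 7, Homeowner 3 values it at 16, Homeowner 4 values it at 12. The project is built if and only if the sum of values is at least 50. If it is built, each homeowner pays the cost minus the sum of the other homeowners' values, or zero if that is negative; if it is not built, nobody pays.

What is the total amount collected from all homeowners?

Total value 57 ≥ cost 50, so it is built.
Homeowner 1: others sum to 35; max(0, 50 - 35) = 15.
Homeowner 2: others sum to 50; max(0, 50 - 50) = 0.
Homeowner 3: others sum to 41; max(0, 50 - 41) = 9.
Homeowner 4: others sum to 45; max(0, 50 - 45) = 5.
Total collected = 15 + 0 + 9 + 5 = 29.

29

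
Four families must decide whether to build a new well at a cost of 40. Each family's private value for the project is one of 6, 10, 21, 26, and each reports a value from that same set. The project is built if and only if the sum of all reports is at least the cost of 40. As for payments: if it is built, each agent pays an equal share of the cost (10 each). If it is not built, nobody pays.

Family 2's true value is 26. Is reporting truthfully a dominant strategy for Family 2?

Check each profile of the others' reports and compare truth against every alternative report.
Others report (6, 6, 6): truth gives 16, best alternative gives 0.
Others report (6, 6, 10): truth gives 16, best alternative gives 16.
Others report (6, 6, 21): truth gives 16, best alternative gives 16.
Others report (6, 6, 26): truth gives 16, best alternative gives 16.
Others report (6, 10, 6): truth gives 16, best alternative gives 16.
Others report (6, 10, 10): truth gives 16, best alternative gives 16.
(Remaining 58 profiles checked similarly; truth is weakly best in each.)
In every case the truthful report is at least as good as any alternative, so it is a dominant strategy.

Yes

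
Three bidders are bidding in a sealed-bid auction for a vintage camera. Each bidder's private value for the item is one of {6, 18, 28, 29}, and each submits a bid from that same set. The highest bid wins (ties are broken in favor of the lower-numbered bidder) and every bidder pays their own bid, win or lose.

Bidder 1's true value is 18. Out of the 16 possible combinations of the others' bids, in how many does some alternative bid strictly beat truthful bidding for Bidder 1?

13

Others bid (6, 6): truth gives 0; bid 6 gives 12 > 0. Violating.
Others bid (6, 28): truth gives -18; bid 6 gives -6 > -18. Violating.
Others bid (6, 29): truth gives -18; bid 6 gives -6 > -18. Violating.
Others bid (18, 28): truth gives -18; bid 6 gives -6 > -18. Violating.
Others bid (6, 18): truth gives 0; no alternative beats it.
Others bid (18, 6): truth gives 0; no alternative beats it.
(Checking all 16 profiles: 13 have a profitable deviation, 3 do not.)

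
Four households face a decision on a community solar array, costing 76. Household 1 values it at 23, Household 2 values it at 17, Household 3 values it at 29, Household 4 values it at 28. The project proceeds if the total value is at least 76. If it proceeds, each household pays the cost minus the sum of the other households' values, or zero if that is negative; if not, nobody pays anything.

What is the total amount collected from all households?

Total value 97 ≥ cost 76, so it is built.
Household 1: others sum to 74; max(0, 76 - 74) = 2.
Household 2: others sum to 80; max(0, 76 - 80) = 0.
Household 3: others sum to 68; max(0, 76 - 68) = 8.
Household 4: others sum to 69; max(0, 76 - 69) = 7.
Total collected = 2 + 0 + 8 + 7 = 17.

17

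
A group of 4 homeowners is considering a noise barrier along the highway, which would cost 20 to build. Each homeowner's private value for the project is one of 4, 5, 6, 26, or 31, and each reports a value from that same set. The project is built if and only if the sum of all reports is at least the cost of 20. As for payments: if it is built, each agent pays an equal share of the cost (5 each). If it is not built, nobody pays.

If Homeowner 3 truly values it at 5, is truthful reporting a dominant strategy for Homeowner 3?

Check each profile of the others' reports and compare truth against every alternative report.
Others report (4, 4, 4): truth gives 0, best alternative gives 0.
Others report (4, 4, 5): truth gives 0, best alternative gives 0.
Others report (4, 4, 6): truth gives 0, best alternative gives 0.
Others report (4, 4, 26): truth gives 0, best alternative gives 0.
Others report (4, 4, 31): truth gives 0, best alternative gives 0.
Others report (4, 5, 4): truth gives 0, best alternative gives 0.
(Remaining 119 profiles checked similarly; truth is weakly best in each.)
In every case the truthful report is at least as good as any alternative, so it is a dominant strategy.

Yes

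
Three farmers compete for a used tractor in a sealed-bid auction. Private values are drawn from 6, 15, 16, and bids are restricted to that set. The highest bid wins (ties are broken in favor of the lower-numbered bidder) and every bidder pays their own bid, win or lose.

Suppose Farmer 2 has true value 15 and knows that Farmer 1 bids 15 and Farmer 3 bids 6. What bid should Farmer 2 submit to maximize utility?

Bid 6: loses but pays 6, utility -6.
Bid 15: loses but pays 15, utility -15.
Bid 16: wins, pays 16, utility 15 - 16 = -1.
The best choice is 16 with utility -1.

16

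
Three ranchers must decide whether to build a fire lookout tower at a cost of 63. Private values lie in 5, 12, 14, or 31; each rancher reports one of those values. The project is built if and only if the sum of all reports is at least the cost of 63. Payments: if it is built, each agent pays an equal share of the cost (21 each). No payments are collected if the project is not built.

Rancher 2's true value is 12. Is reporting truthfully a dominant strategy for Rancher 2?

Yes

Check each profile of the others' reports and compare truth against every alternative report.
Others report (31, 31): truth gives -9, best alternative gives -9.
Others report (5, 5): truth gives 0, best alternative gives 0.
Others report (5, 12): truth gives 0, best alternative gives 0.
Others report (5, 14): truth gives 0, best alternative gives 0.
Others report (5, 31): truth gives 0, best alternative gives 0.
Others report (12, 5): truth gives 0, best alternative gives 0.
(Remaining 10 profiles checked similarly; truth is weakly best in each.)
In every case the truthful report is at least as good as any alternative, so it is a dominant strategy.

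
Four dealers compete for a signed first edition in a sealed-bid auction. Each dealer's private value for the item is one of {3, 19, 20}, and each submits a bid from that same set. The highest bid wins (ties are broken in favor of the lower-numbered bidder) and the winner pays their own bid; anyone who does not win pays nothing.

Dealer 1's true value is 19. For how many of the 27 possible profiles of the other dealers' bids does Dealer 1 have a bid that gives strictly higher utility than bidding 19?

1

Others bid (3, 3, 3): truth gives 0; bid 3 gives 16 > 0. Violating.
Others bid (3, 3, 19): truth gives 0; no alternative beats it.
Others bid (3, 3, 20): truth gives 0; no alternative beats it.
(Checking all 27 profiles: 1 has a profitable deviation, 26 do not.)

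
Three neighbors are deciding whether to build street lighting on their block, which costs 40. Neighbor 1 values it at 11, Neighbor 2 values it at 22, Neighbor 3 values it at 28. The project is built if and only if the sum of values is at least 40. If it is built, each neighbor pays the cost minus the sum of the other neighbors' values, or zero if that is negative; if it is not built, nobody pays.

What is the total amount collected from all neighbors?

8

Total value 61 ≥ cost 40, so it is built.
Neighbor 1: others sum to 50; max(0, 40 - 50) = 0.
Neighbor 2: others sum to 39; max(0, 40 - 39) = 1.
Neighbor 3: others sum to 33; max(0, 40 - 33) = 7.
Total collected = 0 + 1 + 7 = 8.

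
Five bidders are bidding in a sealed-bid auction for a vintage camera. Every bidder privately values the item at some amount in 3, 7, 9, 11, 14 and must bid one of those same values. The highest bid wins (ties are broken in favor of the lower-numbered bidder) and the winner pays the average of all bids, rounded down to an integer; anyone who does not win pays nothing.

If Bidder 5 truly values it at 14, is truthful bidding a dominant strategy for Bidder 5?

Consider the case where Bidder 1 bids 3, Bidder 2 bids 3, Bidder 3 bids 3 and Bidder 4 bids 3.
Truthful bid 14: wins, pays 5, utility 14 - 5 = 9.
Bid 7 instead: wins, pays 3, utility 14 - 3 = 11.
Since 11 > 9, bidding 7 is strictly better here, so truthful bidding is not dominant.

No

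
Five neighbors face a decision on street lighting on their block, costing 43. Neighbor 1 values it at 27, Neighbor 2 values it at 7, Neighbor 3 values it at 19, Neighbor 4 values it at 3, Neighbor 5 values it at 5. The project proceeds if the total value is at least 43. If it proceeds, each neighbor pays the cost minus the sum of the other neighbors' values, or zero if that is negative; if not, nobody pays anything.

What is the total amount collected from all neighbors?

10

Total value 61 ≥ cost 43, so it is built.
Neighbor 1: others sum to 34; max(0, 43 - 34) = 9.
Neighbor 2: others sum to 54; max(0, 43 - 54) = 0.
Neighbor 3: others sum to 42; max(0, 43 - 42) = 1.
Neighbor 4: others sum to 58; max(0, 43 - 58) = 0.
Neighbor 5: others sum to 56; max(0, 43 - 56) = 0.
Total collected = 9 + 0 + 1 + 0 + 0 = 10.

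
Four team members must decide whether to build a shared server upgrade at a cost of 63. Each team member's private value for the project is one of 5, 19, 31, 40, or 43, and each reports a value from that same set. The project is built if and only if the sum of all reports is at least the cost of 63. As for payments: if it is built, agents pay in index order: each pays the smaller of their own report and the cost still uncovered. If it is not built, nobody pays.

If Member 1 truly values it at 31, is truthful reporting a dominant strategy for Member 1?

Consider the case where Member 2 reports 5, Member 3 reports 5 and Member 4 reports 40.
Truthful report 31: project built, pays 31, utility 31 - 31 = 0.
Report 19 instead: project built, pays 19, utility 31 - 19 = 12.
Since 12 > 0, reporting 19 is strictly better here, so truthful reporting is not dominant.

No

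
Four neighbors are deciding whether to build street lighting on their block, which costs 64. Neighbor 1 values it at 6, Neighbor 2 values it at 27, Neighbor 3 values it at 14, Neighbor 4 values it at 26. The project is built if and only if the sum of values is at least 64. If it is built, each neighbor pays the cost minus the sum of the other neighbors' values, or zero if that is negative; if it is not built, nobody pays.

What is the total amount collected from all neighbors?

Total value 73 ≥ cost 64, so it is built.
Neighbor 1: others sum to 67; max(0, 64 - 67) = 0.
Neighbor 2: others sum to 46; max(0, 64 - 46) = 18.
Neighbor 3: others sum to 59; max(0, 64 - 59) = 5.
Neighbor 4: others sum to 47; max(0, 64 - 47) = 17.
Total collected = 0 + 18 + 5 + 17 = 40.

40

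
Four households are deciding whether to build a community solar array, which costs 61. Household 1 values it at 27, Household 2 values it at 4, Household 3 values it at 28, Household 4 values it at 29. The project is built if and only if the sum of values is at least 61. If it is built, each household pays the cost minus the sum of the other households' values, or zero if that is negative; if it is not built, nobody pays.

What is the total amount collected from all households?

Total value 88 ≥ cost 61, so it is built.
Household 1: others sum to 61; max(0, 61 - 61) = 0.
Household 2: others sum to 84; max(0, 61 - 84) = 0.
Household 3: others sum to 60; max(0, 61 - 60) = 1.
Household 4: others sum to 59; max(0, 61 - 59) = 2.
Total collected = 0 + 0 + 1 + 2 = 3.

3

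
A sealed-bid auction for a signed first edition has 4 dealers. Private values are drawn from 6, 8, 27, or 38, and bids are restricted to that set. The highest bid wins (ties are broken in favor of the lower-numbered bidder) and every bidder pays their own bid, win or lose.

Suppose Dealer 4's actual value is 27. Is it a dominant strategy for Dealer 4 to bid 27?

Consider the case where Dealer 1 bids 6, Dealer 2 bids 6 and Dealer 3 bids 6.
Truthful bid 27: wins, pays 27, utility 27 - 27 = 0.
Bid 8 instead: wins, pays 8, utility 27 - 8 = 19.
Since 19 > 0, bidding 8 is strictly better here, so truthful bidding is not dominant.

No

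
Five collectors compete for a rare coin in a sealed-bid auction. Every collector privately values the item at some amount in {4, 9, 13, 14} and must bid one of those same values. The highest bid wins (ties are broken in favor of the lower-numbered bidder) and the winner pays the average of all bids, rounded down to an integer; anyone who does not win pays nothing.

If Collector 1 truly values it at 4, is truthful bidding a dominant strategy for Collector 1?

Check each profile of the others' bids and compare truth against every alternative bid.
Others bid (9, 9, 9, 9): truth gives 0, best alternative gives -5.
Others bid (4, 9, 9, 9): truth gives 0, best alternative gives -4.
Others bid (9, 4, 9, 9): truth gives 0, best alternative gives -4.
Others bid (9, 9, 4, 9): truth gives 0, best alternative gives -4.
Others bid (9, 9, 9, 4): truth gives 0, best alternative gives -4.
Others bid (4, 4, 9, 9): truth gives 0, best alternative gives -3.
(Remaining 250 profiles checked similarly; truth is weakly best in each.)
In every case the truthful bid is at least as good as any alternative, so it is a dominant strategy.

Yes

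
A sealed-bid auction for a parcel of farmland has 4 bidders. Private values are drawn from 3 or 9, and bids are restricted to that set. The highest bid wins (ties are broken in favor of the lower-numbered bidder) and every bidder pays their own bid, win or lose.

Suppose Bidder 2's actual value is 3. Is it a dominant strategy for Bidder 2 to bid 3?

Yes

Check each profile of the others' bids and compare truth against every alternative bid.
Others bid (9, 3, 3): truth gives -3, best alternative gives -9.
Others bid (9, 3, 9): truth gives -3, best alternative gives -9.
Others bid (9, 9, 3): truth gives -3, best alternative gives -9.
Others bid (9, 9, 9): truth gives -3, best alternative gives -9.
Others bid (3, 3, 3): truth gives -3, best alternative gives -6.
Others bid (3, 3, 9): truth gives -3, best alternative gives -6.
(Remaining 2 profiles checked similarly; truth is weakly best in each.)
In every case the truthful bid is at least as good as any alternative, so it is a dominant strategy.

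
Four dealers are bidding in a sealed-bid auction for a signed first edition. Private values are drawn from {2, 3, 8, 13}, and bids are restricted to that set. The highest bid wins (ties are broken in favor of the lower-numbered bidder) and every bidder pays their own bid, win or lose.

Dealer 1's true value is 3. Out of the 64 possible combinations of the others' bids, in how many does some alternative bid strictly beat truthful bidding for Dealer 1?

57

Others bid (2, 2, 2): truth gives 0; bid 2 gives 1 > 0. Violating.
Others bid (2, 2, 8): truth gives -3; bid 2 gives -2 > -3. Violating.
Others bid (2, 2, 13): truth gives -3; bid 2 gives -2 > -3. Violating.
Others bid (2, 3, 8): truth gives -3; bid 2 gives -2 > -3. Violating.
Others bid (2, 2, 3): truth gives 0; no alternative beats it.
Others bid (2, 3, 2): truth gives 0; no alternative beats it.
(Checking all 64 profiles: 57 have a profitable deviation, 7 do not.)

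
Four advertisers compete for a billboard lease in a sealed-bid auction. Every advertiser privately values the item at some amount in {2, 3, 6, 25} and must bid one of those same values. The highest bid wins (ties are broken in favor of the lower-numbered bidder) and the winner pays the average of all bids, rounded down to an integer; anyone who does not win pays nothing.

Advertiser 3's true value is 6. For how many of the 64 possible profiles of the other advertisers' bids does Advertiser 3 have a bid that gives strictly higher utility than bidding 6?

2

Others bid (2, 2, 2): truth gives 3; bid 3 gives 4 > 3. Violating.
Others bid (2, 2, 3): truth gives 3; bid 3 gives 4 > 3. Violating.
Others bid (2, 2, 6): truth gives 2; no alternative beats it.
Others bid (2, 2, 25): truth gives 0; no alternative beats it.
(Checking all 64 profiles: 2 have a profitable deviation, 62 do not.)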